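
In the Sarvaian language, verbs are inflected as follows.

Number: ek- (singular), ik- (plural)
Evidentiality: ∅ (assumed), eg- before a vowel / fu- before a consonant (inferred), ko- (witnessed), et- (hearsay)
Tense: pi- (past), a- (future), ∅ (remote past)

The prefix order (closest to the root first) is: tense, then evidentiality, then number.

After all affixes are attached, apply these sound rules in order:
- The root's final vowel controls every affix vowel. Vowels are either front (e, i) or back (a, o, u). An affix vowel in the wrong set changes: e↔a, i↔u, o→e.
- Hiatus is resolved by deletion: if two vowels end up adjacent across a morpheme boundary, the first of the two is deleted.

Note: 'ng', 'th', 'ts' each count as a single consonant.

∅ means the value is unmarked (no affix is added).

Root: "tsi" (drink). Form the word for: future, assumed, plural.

iketsi

Attach tense future a- → atsi.
evidentiality = assumed: zero marking, form stays atsi.
Attach number plural ik- → ikatsi.
Apply vowel harmony: ikatsi → iketsi.
Vowel deletion: no change.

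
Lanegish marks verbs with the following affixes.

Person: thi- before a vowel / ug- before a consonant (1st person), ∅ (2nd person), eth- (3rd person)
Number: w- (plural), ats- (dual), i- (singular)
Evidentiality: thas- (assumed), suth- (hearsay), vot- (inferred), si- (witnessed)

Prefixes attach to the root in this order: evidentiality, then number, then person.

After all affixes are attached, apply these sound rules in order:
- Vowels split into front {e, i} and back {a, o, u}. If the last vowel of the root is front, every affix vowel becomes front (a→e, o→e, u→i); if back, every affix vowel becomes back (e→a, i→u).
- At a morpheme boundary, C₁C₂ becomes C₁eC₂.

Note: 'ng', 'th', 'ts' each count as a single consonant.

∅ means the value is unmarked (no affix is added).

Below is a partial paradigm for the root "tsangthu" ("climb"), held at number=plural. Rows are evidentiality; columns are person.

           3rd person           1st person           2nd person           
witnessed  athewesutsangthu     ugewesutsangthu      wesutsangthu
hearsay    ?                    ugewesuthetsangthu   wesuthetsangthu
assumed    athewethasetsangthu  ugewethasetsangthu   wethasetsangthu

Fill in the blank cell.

athewesuthetsangthu

Attach evidentiality hearsay suth- → suthtsangthu.
Attach number plural w- → wsuthtsangthu.
Attach person 3rd person eth- → ethwsuthtsangthu.
Apply vowel harmony: ethwsuthtsangthu → athwsuthtsangthu.
Apply epenthesis: athwsuthtsangthu → athewesuthetsangthu.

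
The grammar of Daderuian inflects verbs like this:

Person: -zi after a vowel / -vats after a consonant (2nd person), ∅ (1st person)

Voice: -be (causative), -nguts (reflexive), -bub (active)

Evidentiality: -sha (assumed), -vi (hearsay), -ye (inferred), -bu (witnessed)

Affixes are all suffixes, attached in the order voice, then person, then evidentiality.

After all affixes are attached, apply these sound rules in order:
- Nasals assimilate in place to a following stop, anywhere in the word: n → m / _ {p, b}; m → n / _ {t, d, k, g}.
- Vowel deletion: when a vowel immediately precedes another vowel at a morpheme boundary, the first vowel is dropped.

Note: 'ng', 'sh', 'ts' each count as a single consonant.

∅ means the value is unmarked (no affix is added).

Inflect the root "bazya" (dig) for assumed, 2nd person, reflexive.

bazyangutsvatssha

Attach voice reflexive -nguts → bazyanguts.
Attach person 2nd person -vats (after consonant 'ts') → bazyangutsvats.
Attach evidentiality assumed -sha → bazyangutsvatssha.
Nasal assimilation: no change.
Vowel deletion: no change.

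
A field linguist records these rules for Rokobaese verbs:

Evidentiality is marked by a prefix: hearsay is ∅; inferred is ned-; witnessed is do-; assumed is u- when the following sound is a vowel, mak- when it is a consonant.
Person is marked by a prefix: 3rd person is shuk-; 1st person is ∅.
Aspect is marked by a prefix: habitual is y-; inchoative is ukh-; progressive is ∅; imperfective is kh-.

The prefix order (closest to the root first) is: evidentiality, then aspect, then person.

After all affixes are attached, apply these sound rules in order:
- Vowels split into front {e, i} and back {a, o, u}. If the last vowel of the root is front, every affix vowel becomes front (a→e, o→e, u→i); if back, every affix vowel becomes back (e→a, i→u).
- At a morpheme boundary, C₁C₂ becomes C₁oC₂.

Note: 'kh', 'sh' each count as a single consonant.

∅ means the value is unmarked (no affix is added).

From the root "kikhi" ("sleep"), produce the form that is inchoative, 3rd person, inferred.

Attach evidentiality inferred ned- → nedkikhi.
Attach aspect inchoative ukh- → ukhnedkikhi.
Attach person 3rd person shuk- → shukukhnedkikhi.
Apply vowel harmony: shukukhnedkikhi → shikikhnedkikhi.
Apply epenthesis: shikikhnedkikhi → shikikhonedokikhi.

shikikhonedokikhi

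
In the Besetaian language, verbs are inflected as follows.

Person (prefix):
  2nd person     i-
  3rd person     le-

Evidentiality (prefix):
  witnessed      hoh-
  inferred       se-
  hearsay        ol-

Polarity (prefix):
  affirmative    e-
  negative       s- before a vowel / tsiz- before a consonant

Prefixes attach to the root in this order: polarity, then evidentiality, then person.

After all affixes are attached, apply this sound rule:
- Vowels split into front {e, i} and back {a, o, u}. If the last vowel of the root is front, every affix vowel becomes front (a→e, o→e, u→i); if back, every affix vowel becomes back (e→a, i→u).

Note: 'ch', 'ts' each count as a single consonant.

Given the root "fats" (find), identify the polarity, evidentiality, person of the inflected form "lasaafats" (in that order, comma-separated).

affirmative, inferred, 3rd person

Segment: le-se-e-fats.
polarity: e- → affirmative.
evidentiality: se- → inferred.
person: le- → 3rd person.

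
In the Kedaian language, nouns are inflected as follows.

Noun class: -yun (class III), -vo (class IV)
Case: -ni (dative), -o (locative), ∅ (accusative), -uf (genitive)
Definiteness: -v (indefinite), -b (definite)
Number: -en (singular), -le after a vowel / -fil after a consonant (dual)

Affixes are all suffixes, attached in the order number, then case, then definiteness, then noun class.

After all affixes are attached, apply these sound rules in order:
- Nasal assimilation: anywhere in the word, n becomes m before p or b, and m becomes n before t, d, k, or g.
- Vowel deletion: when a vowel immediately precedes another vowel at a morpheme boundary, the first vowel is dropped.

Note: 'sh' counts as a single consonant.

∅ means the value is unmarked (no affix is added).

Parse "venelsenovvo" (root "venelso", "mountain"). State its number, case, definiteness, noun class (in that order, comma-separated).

singular, locative, indefinite, class IV

Segment: venelso-en-o-v-vo.
number: -en → singular.
case: -o → locative.
definiteness: -v → indefinite.
noun class: -vo → class IV.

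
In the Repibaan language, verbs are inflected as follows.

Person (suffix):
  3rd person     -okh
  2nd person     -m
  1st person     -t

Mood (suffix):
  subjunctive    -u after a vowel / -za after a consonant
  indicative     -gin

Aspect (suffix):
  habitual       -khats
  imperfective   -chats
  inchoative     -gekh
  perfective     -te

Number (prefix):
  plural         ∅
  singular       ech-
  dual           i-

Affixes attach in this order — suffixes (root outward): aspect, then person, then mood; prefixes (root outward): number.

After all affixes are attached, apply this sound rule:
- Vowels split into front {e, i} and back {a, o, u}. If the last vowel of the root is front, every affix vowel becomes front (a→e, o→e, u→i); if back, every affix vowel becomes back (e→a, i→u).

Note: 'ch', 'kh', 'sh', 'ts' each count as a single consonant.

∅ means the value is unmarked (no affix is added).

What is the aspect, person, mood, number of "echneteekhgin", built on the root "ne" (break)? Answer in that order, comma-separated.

Segment: ech-ne-te-okh-gin.
aspect: -te → perfective.
person: -okh → 3rd person.
mood: -gin → indicative.
number: ech- → singular.

perfective, 3rd person, indicative, singular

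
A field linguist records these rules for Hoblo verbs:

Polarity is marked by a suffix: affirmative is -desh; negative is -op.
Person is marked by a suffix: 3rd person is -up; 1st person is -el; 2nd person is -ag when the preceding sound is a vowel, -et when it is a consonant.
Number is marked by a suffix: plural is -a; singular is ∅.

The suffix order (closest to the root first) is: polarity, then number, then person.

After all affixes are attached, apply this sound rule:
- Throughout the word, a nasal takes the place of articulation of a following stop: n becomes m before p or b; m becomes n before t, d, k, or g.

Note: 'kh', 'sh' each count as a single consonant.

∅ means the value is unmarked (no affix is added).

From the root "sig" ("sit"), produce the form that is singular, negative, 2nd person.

sigopet

Attach polarity negative -op → sigop.
number = singular: zero marking, form stays sigop.
Attach person 2nd person -et (after consonant 'p') → sigopet.
Nasal assimilation: no change.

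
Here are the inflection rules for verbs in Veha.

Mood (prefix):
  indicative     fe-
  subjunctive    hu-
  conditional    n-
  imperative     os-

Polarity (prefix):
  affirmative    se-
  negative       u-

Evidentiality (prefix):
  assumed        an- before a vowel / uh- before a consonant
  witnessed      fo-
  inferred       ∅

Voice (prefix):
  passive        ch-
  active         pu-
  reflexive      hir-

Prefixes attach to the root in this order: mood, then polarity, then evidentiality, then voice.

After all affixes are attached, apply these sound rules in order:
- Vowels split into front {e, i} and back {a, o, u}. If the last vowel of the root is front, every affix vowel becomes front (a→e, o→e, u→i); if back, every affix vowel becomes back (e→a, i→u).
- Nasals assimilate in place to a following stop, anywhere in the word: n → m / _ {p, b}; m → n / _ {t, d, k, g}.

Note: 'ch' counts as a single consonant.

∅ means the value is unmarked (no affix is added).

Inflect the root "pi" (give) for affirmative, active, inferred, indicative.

pisefepi

Attach mood indicative fe- → fepi.
Attach polarity affirmative se- → sefepi.
evidentiality = inferred: zero marking, form stays sefepi.
Attach voice active pu- → pusefepi.
Apply vowel harmony: pusefepi → pisefepi.
Nasal assimilation: no change.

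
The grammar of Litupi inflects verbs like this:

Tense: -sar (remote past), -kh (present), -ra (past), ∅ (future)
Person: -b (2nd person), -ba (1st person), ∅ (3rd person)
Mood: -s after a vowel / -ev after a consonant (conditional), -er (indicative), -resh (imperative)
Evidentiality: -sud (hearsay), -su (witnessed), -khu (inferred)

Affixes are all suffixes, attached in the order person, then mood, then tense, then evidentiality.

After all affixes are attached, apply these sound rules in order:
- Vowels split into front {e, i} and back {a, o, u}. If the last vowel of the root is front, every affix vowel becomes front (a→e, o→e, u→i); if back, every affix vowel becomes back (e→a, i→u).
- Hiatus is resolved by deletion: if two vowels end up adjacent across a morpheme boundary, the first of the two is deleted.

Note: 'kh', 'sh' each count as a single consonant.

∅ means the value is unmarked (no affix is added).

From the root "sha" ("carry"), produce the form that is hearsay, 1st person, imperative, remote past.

Attach person 1st person -ba → shaba.
Attach mood imperative -resh → shabaresh.
Attach tense remote past -sar → shabareshsar.
Attach evidentiality hearsay -sud → shabareshsarsud.
Apply vowel harmony: shabareshsarsud → shabarashsarsud.
Vowel deletion: no change.

shabarashsarsud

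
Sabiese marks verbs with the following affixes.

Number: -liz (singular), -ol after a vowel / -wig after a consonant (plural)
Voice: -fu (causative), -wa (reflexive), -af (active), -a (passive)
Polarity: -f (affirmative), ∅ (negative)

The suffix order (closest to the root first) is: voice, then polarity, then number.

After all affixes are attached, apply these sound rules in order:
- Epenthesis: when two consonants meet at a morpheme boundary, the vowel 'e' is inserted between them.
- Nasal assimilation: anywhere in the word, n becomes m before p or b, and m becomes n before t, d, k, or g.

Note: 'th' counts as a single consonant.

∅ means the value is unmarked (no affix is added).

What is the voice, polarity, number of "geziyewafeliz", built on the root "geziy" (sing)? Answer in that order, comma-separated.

reflexive, affirmative, singular

Segment: geziy-wa-f-liz.
voice: -wa → reflexive.
polarity: -f → affirmative.
number: -liz → singular.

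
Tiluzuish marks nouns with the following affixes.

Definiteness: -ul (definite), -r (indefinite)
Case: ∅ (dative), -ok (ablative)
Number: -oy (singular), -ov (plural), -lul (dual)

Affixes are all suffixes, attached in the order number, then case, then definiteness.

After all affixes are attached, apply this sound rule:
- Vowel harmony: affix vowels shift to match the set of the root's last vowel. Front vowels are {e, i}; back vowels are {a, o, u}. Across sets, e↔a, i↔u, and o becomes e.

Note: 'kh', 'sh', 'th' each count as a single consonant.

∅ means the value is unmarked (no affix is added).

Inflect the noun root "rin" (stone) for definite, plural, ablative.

rinevekil

Attach number plural -ov → rinov.
Attach case ablative -ok → rinovok.
Attach definiteness definite -ul → rinovokul.
Apply vowel harmony: rinovokul → rinevekil.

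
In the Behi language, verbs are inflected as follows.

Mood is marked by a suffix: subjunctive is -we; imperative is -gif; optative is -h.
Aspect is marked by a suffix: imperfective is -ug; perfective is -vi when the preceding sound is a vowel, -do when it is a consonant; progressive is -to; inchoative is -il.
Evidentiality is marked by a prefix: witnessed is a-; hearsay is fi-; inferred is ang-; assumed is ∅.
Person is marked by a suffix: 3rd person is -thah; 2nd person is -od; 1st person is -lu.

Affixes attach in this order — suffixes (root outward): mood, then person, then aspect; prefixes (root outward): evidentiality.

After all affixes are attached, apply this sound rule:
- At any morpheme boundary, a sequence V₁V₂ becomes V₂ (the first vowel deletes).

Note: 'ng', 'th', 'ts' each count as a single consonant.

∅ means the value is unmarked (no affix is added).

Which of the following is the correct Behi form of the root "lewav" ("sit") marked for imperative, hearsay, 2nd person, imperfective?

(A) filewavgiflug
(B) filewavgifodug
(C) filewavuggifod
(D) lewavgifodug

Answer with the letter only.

Attach evidentiality hearsay fi- → filewav.
Attach mood imperative -gif → filewavgif.
Attach person 2nd person -od → filewavgifod.
Attach aspect imperfective -ug → filewavgifodug.
Vowel deletion: no change.
So the correct form is filewavgifodug, option (B).
(C) filewavuggifod is wrong: it has the affixes in the wrong order.
(D) lewavgifodug is wrong: it uses assumed instead of hearsay for evidentiality.
(A) filewavgiflug is wrong: it uses 1st person instead of 2nd person for person.

B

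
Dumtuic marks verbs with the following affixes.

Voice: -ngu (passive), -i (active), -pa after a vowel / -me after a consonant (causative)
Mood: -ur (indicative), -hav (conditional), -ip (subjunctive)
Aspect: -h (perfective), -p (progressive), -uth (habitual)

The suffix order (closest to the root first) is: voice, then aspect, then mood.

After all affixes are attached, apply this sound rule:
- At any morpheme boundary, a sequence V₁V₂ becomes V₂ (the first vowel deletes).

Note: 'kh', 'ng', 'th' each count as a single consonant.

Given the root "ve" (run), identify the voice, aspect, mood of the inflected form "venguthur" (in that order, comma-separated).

passive, habitual, indicative

Segment: ve-ngu-uth-ur.
voice: -ngu → passive.
aspect: -uth → habitual.
mood: -ur → indicative.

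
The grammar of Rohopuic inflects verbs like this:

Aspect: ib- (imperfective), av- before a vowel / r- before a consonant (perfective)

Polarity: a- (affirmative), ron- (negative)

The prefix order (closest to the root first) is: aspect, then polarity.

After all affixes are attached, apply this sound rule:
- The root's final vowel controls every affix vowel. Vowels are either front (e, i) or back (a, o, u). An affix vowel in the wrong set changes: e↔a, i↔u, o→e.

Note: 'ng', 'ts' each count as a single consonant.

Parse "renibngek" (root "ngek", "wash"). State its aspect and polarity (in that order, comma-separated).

imperfective, negative

Segment: ron-ib-ngek.
aspect: ib- → imperfective.
polarity: ron- → negative.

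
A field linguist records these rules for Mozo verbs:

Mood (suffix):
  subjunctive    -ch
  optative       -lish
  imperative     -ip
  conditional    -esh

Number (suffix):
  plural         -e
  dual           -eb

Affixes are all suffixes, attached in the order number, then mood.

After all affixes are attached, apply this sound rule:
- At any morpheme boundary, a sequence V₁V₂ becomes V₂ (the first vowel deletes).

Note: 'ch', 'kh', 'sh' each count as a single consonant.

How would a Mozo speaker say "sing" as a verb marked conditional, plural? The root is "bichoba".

Attach number plural -e → bichobae.
Attach mood conditional -esh → bichobaeesh.
Apply vowel deletion: bichobaeesh → bichobesh.

bichobesh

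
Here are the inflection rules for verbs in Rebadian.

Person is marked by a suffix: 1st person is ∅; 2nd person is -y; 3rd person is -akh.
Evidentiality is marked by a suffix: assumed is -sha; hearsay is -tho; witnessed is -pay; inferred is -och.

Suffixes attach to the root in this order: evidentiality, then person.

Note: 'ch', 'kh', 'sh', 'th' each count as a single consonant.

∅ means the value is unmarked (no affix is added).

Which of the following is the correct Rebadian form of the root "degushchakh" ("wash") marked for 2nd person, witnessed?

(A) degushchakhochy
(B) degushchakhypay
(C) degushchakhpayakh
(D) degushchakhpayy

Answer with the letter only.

Attach evidentiality witnessed -pay → degushchakhpay.
Attach person 2nd person -y → degushchakhpayy.
So the correct form is degushchakhpayy, option (D).
(A) degushchakhochy is wrong: it uses inferred instead of witnessed for evidentiality.
(C) degushchakhpayakh is wrong: it uses 3rd person instead of 2nd person for person.
(B) degushchakhypay is wrong: it has the affixes in the wrong order.

D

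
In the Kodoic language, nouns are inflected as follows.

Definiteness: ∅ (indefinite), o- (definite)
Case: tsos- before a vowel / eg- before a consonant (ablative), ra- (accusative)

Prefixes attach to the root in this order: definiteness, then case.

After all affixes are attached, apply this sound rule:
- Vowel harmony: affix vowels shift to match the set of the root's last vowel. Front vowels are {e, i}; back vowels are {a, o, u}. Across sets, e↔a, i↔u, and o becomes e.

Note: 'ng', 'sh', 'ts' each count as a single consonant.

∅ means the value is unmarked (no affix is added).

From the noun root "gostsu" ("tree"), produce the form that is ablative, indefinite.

definiteness = indefinite: zero marking, form stays gostsu.
Attach case ablative eg- (before consonant 'g') → eggostsu.
Apply vowel harmony: eggostsu → aggostsu.

aggostsu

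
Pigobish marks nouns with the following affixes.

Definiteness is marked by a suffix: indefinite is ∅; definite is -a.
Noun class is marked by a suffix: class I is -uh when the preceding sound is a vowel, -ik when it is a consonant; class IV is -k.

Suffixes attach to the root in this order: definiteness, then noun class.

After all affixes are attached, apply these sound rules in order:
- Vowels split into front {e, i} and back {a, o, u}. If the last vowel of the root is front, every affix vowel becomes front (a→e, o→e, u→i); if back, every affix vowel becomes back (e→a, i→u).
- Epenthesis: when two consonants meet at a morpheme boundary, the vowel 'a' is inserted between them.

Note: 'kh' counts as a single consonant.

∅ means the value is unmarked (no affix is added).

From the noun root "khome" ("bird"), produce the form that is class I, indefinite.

khomeih

definiteness = indefinite: zero marking, form stays khome.
Attach noun class class I -uh (after vowel 'e') → khomeuh.
Apply vowel harmony: khomeuh → khomeih.
Epenthesis: no change.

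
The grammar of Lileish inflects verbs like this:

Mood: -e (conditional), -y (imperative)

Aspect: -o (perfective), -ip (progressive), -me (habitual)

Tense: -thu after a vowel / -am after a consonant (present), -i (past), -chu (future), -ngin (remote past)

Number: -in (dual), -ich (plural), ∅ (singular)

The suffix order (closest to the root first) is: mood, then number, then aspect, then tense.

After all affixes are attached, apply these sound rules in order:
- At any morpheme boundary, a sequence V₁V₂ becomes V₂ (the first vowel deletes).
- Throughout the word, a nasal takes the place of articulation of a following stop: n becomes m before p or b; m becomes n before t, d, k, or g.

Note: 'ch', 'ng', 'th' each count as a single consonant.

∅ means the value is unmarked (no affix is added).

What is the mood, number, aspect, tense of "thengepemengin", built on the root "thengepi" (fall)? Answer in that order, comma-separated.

Segment: thengepi-e-me-ngin.
mood: -e → conditional.
number: ∅ → singular.
aspect: -me → habitual.
tense: -ngin → remote past.

conditional, singular, habitual, remote past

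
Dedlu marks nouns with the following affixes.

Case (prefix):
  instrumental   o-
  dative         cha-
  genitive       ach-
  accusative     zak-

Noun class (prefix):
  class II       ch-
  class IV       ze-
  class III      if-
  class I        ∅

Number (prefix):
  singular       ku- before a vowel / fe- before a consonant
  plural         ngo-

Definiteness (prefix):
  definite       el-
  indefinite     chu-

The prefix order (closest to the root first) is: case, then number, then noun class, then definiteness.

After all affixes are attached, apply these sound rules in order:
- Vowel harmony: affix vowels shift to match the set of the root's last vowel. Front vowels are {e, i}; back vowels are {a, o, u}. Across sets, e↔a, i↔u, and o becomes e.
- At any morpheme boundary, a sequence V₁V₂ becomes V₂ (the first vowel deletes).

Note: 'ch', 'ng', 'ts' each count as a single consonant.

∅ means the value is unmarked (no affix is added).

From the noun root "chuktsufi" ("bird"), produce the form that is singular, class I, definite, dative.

elfechechuktsufi

Attach case dative cha- → chachuktsufi.
Attach number singular fe- (before consonant 'ch') → fechachuktsufi.
noun class = class I: zero marking, form stays fechachuktsufi.
Attach definiteness definite el- → elfechachuktsufi.
Apply vowel harmony: elfechachuktsufi → elfechechuktsufi.
Vowel deletion: no change.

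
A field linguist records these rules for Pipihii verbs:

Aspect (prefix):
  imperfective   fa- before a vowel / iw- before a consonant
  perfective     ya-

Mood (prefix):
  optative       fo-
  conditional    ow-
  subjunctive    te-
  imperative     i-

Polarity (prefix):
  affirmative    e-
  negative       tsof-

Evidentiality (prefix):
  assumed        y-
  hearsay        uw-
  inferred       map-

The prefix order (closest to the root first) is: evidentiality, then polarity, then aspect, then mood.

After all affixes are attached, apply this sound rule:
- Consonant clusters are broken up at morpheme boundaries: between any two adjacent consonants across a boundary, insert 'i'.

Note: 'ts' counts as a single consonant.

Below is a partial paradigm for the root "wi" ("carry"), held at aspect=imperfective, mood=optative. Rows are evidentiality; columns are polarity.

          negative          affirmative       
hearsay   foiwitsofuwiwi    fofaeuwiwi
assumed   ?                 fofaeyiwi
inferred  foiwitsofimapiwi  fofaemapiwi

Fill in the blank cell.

foiwitsofiyiwi

Attach evidentiality assumed y- → ywi.
Attach polarity negative tsof- → tsofywi.
Attach aspect imperfective iw- (before consonant 'ts') → iwtsofywi.
Attach mood optative fo- → foiwtsofywi.
Apply epenthesis: foiwtsofywi → foiwitsofiyiwi.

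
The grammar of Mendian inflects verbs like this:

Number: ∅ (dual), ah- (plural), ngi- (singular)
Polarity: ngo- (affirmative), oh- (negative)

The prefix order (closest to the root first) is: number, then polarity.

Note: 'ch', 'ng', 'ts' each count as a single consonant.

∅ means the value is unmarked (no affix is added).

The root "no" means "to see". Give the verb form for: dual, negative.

number = dual: zero marking, form stays no.
Attach polarity negative oh- → ohno.

ohno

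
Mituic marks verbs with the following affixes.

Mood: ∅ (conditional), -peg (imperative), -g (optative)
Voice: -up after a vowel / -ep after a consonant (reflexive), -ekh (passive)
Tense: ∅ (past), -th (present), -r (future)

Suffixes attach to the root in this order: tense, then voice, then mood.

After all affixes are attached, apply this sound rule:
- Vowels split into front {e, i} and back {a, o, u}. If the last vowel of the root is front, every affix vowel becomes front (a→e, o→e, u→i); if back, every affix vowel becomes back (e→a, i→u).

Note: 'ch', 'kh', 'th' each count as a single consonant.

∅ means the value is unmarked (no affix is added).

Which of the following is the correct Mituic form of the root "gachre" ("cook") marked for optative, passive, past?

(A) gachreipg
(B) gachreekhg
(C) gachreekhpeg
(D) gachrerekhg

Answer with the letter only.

tense = past: zero marking, form stays gachre.
Attach voice passive -ekh → gachreekh.
Attach mood optative -g → gachreekhg.
Vowel harmony: no change.
So the correct form is gachreekhg, option (B).
(D) gachrerekhg is wrong: it uses future instead of past for tense.
(A) gachreipg is wrong: it uses reflexive instead of passive for voice.
(C) gachreekhpeg is wrong: it uses imperative instead of optative for mood.

B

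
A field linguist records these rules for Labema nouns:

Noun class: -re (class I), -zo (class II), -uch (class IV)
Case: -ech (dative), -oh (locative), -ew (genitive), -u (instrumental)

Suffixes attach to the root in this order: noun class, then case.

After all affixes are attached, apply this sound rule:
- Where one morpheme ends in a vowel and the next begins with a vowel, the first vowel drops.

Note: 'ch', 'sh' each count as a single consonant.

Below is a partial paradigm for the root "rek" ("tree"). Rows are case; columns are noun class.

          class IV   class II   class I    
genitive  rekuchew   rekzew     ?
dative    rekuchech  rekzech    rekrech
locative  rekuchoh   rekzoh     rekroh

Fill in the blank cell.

rekrew

Attach noun class class I -re → rekre.
Attach case genitive -ew → rekreew.
Apply vowel deletion: rekreew → rekrew.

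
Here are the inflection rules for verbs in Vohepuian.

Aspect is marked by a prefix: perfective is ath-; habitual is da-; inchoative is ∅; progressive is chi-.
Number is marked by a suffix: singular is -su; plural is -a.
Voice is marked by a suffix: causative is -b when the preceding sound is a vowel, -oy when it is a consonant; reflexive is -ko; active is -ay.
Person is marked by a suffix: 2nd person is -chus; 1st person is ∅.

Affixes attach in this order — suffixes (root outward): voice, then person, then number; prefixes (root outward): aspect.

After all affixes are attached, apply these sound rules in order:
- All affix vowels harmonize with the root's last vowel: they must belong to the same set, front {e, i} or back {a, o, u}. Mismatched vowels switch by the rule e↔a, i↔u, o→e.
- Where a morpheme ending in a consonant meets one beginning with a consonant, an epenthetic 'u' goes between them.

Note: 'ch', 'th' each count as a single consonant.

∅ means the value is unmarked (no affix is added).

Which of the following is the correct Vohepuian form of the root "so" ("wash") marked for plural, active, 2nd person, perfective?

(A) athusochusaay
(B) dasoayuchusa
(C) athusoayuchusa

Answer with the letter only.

C

Attach voice active -ay → soay.
Attach person 2nd person -chus → soaychus.
Attach number plural -a → soaychusa.
Attach aspect perfective ath- → athsoaychusa.
Vowel harmony: no change.
Apply epenthesis: athsoaychusa → athusoayuchusa.
So the correct form is athusoayuchusa, option (C).
(B) dasoayuchusa is wrong: it uses habitual instead of perfective for aspect.
(A) athusochusaay is wrong: it has the affixes in the wrong order.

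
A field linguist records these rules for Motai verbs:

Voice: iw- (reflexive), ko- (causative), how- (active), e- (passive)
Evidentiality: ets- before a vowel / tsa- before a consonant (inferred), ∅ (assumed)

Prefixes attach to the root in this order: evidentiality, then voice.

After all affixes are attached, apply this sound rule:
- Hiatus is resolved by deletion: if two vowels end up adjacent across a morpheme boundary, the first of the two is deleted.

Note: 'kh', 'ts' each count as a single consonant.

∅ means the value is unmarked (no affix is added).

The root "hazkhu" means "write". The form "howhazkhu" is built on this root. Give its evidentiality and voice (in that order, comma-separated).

assumed, active

Segment: how-hazkhu.
evidentiality: ∅ → assumed.
voice: how- → active.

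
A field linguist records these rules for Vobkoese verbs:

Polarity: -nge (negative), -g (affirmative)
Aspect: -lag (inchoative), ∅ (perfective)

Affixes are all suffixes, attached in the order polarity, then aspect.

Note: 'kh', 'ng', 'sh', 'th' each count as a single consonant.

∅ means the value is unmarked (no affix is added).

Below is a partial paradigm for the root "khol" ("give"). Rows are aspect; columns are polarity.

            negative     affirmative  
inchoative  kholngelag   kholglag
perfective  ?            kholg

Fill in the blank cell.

kholnge

Attach polarity negative -nge → kholnge.
aspect = perfective: zero marking, form stays kholnge.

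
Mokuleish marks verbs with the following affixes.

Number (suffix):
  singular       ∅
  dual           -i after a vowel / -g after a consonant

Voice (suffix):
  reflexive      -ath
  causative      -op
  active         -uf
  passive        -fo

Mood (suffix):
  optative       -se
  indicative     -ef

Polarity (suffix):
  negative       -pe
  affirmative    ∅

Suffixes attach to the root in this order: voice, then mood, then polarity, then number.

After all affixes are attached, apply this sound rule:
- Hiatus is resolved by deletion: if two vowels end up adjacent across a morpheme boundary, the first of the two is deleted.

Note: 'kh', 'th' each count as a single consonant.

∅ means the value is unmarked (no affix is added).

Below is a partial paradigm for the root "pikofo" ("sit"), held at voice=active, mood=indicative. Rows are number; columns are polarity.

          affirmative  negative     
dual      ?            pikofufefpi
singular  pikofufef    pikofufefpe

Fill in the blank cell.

Attach voice active -uf → pikofouf.
Attach mood indicative -ef → pikofoufef.
polarity = affirmative: zero marking, form stays pikofoufef.
Attach number dual -g (after consonant 'f') → pikofoufefg.
Apply vowel deletion: pikofoufefg → pikofufefg.

pikofufefg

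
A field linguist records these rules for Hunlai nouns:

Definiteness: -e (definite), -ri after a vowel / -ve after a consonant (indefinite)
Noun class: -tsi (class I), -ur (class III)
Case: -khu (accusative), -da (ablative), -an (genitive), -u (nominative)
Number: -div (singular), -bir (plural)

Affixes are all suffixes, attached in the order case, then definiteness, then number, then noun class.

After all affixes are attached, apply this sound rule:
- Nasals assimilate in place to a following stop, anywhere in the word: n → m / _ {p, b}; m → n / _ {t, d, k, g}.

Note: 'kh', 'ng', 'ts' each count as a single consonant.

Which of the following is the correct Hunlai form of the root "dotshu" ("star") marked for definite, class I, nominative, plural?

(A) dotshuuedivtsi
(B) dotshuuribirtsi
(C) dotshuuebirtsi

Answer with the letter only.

C

Attach case nominative -u → dotshuu.
Attach definiteness definite -e → dotshuue.
Attach number plural -bir → dotshuuebir.
Attach noun class class I -tsi → dotshuuebirtsi.
Nasal assimilation: no change.
So the correct form is dotshuuebirtsi, option (C).
(B) dotshuuribirtsi is wrong: it uses indefinite instead of definite for definiteness.
(A) dotshuuedivtsi is wrong: it uses singular instead of plural for number.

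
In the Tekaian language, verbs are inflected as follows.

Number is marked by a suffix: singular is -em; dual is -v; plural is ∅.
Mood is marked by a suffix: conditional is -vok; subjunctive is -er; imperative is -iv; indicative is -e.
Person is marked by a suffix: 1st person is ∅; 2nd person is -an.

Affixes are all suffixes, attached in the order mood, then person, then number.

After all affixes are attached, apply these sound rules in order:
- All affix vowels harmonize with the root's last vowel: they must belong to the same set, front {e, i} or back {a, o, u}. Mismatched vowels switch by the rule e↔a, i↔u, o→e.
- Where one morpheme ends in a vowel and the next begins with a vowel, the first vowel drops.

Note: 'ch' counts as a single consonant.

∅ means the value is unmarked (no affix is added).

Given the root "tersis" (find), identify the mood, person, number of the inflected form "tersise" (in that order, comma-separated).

Segment: tersis-e.
mood: -e → indicative.
person: ∅ → 1st person.
number: ∅ → plural.

indicative, 1st person, plural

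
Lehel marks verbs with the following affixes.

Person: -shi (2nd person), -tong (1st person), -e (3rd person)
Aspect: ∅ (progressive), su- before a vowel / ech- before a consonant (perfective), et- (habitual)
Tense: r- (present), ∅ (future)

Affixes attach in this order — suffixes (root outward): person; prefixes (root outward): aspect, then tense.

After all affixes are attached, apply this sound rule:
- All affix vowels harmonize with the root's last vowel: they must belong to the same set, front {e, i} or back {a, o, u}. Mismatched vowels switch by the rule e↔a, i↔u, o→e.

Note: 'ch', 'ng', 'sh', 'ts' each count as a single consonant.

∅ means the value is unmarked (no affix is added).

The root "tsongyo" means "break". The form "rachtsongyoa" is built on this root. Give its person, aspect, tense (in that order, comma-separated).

Segment: r-ech-tsongyo-e.
person: -e → 3rd person.
aspect: su/ech- → perfective.
tense: r- → present.

3rd person, perfective, present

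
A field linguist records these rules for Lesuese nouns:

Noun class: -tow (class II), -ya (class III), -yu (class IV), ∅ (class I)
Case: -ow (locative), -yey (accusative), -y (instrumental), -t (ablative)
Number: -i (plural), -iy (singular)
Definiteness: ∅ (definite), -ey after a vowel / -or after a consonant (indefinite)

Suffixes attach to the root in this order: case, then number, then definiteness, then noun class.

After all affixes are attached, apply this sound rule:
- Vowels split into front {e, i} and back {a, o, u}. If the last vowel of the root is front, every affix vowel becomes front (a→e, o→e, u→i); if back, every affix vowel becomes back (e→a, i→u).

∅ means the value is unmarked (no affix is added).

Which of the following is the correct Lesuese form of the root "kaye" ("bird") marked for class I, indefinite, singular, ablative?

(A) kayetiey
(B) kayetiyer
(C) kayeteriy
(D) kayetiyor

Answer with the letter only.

B

Attach case ablative -t → kayet.
Attach number singular -iy → kayetiy.
Attach definiteness indefinite -or (after consonant 'y') → kayetiyor.
noun class = class I: zero marking, form stays kayetiyor.
Apply vowel harmony: kayetiyor → kayetiyer.
So the correct form is kayetiyer, option (B).
(C) kayeteriy is wrong: it has the affixes in the wrong order.
(D) kayetiyor is wrong: it fails to apply the sound rule(s).
(A) kayetiey is wrong: it uses plural instead of singular for number.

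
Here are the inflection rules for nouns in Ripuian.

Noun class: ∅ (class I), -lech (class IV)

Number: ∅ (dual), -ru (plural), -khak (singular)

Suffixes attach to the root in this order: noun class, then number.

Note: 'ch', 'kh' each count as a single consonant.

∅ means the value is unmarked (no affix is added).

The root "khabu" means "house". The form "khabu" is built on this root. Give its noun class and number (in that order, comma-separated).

Segment: khabu.
noun class: ∅ → class I.
number: ∅ → dual.

class I, dual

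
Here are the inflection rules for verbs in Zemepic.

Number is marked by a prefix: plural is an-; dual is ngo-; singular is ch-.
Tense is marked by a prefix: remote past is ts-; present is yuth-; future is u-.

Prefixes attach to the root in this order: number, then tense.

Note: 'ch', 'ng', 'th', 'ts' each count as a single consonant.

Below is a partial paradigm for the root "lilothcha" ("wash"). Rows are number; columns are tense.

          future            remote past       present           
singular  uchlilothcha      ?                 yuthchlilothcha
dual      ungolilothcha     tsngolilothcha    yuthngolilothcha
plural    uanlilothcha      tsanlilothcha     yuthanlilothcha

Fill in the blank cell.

Attach number singular ch- → chlilothcha.
Attach tense remote past ts- → tschlilothcha.

tschlilothcha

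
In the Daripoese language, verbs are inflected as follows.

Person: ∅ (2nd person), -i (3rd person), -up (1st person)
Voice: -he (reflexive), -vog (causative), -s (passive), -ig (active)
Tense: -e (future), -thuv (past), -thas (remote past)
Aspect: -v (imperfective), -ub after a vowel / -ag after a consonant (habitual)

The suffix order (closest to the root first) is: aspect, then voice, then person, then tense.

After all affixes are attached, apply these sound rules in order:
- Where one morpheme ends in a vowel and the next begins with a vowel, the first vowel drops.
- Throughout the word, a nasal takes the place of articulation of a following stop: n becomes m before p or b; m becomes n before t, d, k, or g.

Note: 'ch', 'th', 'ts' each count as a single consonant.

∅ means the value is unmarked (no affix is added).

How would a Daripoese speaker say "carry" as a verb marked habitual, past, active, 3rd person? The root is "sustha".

susthubigithuv

Attach aspect habitual -ub (after vowel 'a') → susthaub.
Attach voice active -ig → susthaubig.
Attach person 3rd person -i → susthaubigi.
Attach tense past -thuv → susthaubigithuv.
Apply vowel deletion: susthaubigithuv → susthubigithuv.
Nasal assimilation: no change.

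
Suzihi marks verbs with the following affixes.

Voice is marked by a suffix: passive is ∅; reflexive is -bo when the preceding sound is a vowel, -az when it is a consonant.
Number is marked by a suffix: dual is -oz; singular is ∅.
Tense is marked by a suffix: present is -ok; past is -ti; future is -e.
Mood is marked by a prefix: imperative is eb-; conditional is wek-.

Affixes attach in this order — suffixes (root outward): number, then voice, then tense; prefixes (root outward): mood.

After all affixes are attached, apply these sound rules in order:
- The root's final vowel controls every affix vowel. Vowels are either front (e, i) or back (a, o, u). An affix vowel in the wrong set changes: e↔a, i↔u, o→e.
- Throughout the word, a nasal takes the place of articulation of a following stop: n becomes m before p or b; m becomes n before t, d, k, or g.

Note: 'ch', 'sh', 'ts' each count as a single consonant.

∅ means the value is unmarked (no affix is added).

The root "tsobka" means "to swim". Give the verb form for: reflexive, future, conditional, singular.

waktsobkaboa

number = singular: zero marking, form stays tsobka.
Attach mood conditional wek- → wektsobka.
Attach voice reflexive -bo (after vowel 'a') → wektsobkabo.
Attach tense future -e → wektsobkaboe.
Apply vowel harmony: wektsobkaboe → waktsobkaboa.
Nasal assimilation: no change.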